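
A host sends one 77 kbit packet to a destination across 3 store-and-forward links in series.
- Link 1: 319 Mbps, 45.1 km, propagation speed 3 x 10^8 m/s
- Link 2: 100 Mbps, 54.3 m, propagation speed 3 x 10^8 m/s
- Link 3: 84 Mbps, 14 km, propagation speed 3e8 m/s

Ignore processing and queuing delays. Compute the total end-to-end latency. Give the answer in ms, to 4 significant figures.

2.125 ms

L = 77000 bits.
Transmission delays (L/R per hop): 0.241379, 0.77, 0.916667 ms; sum = 1.92805 ms.
Propagation delays (d/s per hop): 0.150333, 0.000181, 0.0466667 ms; sum = 0.197181 ms.
End-to-end = 2.125 ms.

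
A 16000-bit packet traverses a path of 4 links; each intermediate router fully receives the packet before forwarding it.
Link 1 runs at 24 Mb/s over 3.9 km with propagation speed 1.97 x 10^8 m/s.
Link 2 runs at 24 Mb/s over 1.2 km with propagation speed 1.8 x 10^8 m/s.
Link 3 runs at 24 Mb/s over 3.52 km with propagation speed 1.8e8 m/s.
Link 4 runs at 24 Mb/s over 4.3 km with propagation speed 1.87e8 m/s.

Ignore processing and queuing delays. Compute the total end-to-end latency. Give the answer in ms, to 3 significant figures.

Transmission delay per hop = L/R = 16000/24000000 = 0.666667 ms; 4 hops → 2.66667 ms.
Propagation delays (d/s per hop): 0.019797, 0.00666667, 0.0195556, 0.0229947 ms; sum = 0.0690138 ms.
End-to-end = 2.74 ms.

2.74 ms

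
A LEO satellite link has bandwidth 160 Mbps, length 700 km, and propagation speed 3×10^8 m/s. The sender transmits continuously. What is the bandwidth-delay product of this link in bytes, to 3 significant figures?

Propagation delay = 700000 / 300000000 = 0.00233333 s.
BDP = R × t_prop = 160000000 × 0.00233333 = 373333 bits.
In bytes: 373333/8 = 46700 bytes.

46700 bytes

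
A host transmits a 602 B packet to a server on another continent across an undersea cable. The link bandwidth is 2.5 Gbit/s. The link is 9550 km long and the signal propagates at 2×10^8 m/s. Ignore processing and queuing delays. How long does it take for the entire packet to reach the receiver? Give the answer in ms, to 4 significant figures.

L = 602 × 8 = 4816 bits.
Transmission delay = L/R = 4816 / 2500000000 = 0.0019264 ms.
Propagation delay = d/s = 9550000 m / 200000000 m/s = 47.75 ms.
Total = 47.75 ms.

47.75 ms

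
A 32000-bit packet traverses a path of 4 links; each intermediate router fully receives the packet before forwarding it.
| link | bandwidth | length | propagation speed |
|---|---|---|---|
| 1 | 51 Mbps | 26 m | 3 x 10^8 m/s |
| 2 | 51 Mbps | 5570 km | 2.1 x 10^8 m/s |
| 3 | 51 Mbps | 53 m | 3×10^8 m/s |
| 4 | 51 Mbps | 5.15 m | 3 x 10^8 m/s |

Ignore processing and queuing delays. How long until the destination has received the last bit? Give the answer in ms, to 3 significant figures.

29.0 ms

Transmission delay per hop = L/R = 32000/51000000 = 0.627451 ms; 4 hops → 2.5098 ms.
Propagation delays (d/s per hop): 8.66667e-05, 26.5238, 0.000176667, 1.71667e-05 ms; sum = 26.5241 ms.
End-to-end = 29.0 ms.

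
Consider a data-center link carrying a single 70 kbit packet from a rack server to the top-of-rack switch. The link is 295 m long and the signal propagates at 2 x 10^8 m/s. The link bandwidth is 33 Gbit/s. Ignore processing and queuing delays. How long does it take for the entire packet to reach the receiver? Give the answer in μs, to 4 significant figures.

L = 70000 bits.
Transmission delay = L/R = 70000 / 33000000000 = 2.12121 μs.
Propagation delay = d/s = 295 m / 200000000 m/s = 1.475 μs.
Total = 3.596 μs.

3.596 μs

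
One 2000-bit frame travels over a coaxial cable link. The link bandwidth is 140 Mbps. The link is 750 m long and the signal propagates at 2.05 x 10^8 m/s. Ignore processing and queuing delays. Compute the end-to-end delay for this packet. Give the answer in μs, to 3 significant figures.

17.9 μs

Transmission delay = L/R = 2000 / 140000000 = 14.2857 μs.
Propagation delay = d/s = 750 m / 2.05e+08 m/s = 3.65854 μs.
Total = 17.9 μs.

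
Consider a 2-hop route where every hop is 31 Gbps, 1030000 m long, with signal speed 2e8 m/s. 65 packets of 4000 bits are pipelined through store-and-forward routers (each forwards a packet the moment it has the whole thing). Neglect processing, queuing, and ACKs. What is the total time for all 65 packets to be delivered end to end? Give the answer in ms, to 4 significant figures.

10.31 ms

Per-hop transmission t_tx = L/R = 4000/31000000000 = 0.000129032 ms.
Per-hop propagation t_prop = 1030000/200000000 = 5.15 ms.
Pipeline fill: first packet needs 2·t_tx to clear all hops; remaining 64 packets each add one t_tx.
Total = (2+65-1)·t_tx + 2·t_prop = 66·0.000129032 + 2·5.15 = 10.31 ms.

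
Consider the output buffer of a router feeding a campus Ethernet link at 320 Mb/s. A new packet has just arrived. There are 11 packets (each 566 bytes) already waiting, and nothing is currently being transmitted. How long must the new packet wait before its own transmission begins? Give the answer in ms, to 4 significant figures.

Each queued packet: L/R = 4528/320000000 = 0.01415 ms.
11 queued → 0.15565 ms.
Queuing delay = 0.1557 ms.

0.1557 ms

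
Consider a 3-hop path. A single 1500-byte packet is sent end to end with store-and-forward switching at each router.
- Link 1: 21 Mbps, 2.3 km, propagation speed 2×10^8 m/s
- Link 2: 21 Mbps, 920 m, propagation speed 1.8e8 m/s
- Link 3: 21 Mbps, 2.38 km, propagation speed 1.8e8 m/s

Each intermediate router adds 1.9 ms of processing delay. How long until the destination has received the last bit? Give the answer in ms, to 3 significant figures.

L = 1500 × 8 = 12000 bits.
Transmission delay per hop = L/R = 12000/21000000 = 0.571429 ms; 3 hops → 1.71429 ms.
Propagation delays (d/s per hop): 0.0115, 0.00511111, 0.0132222 ms; sum = 0.0298333 ms.
Processing at 2 router(s): 2 × 1.9 ms = 3.8 ms.
End-to-end = 5.54 ms.

5.54 ms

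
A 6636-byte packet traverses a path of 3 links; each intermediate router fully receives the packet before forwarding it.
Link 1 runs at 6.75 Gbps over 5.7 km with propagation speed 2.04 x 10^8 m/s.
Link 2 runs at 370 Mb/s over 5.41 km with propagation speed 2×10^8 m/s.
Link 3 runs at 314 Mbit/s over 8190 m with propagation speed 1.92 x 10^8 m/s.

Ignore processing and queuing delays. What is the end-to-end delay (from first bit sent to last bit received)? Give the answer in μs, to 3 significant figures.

L = 6636 × 8 = 53088 bits.
Transmission delays (L/R per hop): 7.86489, 143.481, 169.07 μs; sum = 320.416 μs.
Propagation delays (d/s per hop): 27.9412, 27.05, 42.6563 μs; sum = 97.6474 μs.
End-to-end = 418 μs.

418 μs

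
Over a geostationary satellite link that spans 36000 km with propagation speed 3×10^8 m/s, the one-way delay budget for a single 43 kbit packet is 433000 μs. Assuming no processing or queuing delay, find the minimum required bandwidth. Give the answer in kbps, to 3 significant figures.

Propagation delay = 36000000 / 300000000 = 120000 μs.
Transmission budget = 433000 − 120000 = 313000 μs.
R ≥ L / t_tx = 43000 bits / 0.313 s = 137 kbps.

137 kbps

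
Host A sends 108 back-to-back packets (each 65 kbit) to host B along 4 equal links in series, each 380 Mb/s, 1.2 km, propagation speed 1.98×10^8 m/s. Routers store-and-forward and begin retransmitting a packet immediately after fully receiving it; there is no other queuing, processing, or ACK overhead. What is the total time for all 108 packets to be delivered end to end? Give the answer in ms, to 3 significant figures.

19.0 ms

Per-hop transmission t_tx = L/R = 65000/380000000 = 0.171053 ms.
Per-hop propagation t_prop = 1200/198000000 = 0.00606061 ms.
Pipeline fill: first packet needs 4·t_tx to clear all hops; remaining 107 packets each add one t_tx.
Total = (4+108-1)·t_tx + 4·t_prop = 111·0.171053 + 4·0.00606061 = 19.0 ms.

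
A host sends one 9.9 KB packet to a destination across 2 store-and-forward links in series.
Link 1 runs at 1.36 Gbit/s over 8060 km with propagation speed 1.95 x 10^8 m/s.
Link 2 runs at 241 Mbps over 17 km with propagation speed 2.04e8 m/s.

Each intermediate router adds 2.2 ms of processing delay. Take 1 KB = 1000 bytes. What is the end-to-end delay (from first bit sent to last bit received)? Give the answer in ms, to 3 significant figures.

L = 79200 bits.
Transmission delays (L/R per hop): 0.0582353, 0.328631 ms; sum = 0.386866 ms.
Propagation delays (d/s per hop): 41.3333, 0.0833333 ms; sum = 41.4167 ms.
Processing at 1 router(s): 1 × 2.2 ms = 2.2 ms.
End-to-end = 44.0 ms.

44.0 ms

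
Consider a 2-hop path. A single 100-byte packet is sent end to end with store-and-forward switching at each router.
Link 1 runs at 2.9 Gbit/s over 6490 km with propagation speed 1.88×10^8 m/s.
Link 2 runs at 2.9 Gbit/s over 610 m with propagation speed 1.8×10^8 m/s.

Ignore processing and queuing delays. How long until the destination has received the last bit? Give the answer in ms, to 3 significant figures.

L = 100 × 8 = 800 bits.
Transmission delay per hop = L/R = 800/2900000000 = 0.000275862 ms; 2 hops → 0.000551724 ms.
Propagation delays (d/s per hop): 34.5213, 0.00338889 ms; sum = 34.5247 ms.
End-to-end = 34.5 ms.

34.5 ms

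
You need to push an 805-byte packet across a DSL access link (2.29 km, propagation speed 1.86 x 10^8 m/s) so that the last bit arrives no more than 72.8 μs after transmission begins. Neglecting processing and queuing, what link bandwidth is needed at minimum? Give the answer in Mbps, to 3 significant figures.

L = 6440 bits.
Propagation delay = 2290 / 186000000 = 12.3118 μs.
Transmission budget = 72.8 − 12.3118 = 60.4882 μs.
R ≥ L / t_tx = 6440 bits / 6.04882e-05 s = 106 Mbps.

106 Mbps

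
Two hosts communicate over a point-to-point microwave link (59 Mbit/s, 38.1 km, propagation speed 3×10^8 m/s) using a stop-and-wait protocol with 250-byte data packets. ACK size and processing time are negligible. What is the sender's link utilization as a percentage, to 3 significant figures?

t_tx = L/R = 2000/59000000 = 3.38983e-05 s.
t_prop = 38100/300000000 = 0.000127 s; RTT = 0.000254 s.
Cycle = t_tx + RTT = 0.000287898 s.
Utilization = t_tx / cycle = 3.38983e-05/0.000287898 = 11.8 %.

11.8 %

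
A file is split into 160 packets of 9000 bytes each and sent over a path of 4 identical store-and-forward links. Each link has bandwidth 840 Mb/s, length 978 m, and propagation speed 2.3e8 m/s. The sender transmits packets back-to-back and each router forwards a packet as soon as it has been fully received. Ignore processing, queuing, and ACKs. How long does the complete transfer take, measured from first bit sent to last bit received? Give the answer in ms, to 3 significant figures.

Per-hop transmission t_tx = L/R = 72000/840000000 = 0.0857143 ms.
Per-hop propagation t_prop = 978/2.3e+08 = 0.00425217 ms.
Pipeline fill: first packet needs 4·t_tx to clear all hops; remaining 159 packets each add one t_tx.
Total = (4+160-1)·t_tx + 4·t_prop = 163·0.0857143 + 4·0.00425217 = 14.0 ms.

14.0 ms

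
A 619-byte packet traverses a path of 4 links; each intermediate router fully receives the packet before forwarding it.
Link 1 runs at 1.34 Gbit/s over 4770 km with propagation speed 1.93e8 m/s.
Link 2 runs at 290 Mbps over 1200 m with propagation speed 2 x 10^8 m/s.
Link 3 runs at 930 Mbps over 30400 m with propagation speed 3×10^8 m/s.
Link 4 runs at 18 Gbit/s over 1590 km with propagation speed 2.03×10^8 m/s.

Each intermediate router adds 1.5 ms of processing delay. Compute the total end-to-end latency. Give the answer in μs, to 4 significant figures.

37180 μs

L = 619 × 8 = 4952 bits.
Transmission delays (L/R per hop): 3.69552, 17.0759, 5.32473, 0.275111 μs; sum = 26.3712 μs.
Propagation delays (d/s per hop): 24715, 6, 101.333, 7832.51 μs; sum = 32654.9 μs.
Processing at 3 router(s): 3 × 1.5 ms = 4500 μs.
End-to-end = 37180 μs.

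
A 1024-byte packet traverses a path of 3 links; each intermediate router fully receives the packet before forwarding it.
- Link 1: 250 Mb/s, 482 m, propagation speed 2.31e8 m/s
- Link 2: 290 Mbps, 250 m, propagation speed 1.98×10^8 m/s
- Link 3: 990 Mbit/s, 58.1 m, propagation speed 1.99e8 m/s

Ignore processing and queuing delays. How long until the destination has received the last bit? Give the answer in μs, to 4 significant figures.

72.93 μs

L = 1024 × 8 = 8192 bits.
Transmission delays (L/R per hop): 32.768, 28.2483, 8.27475 μs; sum = 69.291 μs.
Propagation delays (d/s per hop): 2.08658, 1.26263, 0.29196 μs; sum = 3.64117 μs.
End-to-end = 72.93 μs.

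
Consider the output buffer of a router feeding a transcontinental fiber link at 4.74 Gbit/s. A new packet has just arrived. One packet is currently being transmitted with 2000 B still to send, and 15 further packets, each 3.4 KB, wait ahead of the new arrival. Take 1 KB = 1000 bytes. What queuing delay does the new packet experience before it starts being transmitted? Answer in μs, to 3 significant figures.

89.5 μs

Each queued packet: L/R = 27200/4740000000 = 5.7384 μs.
15 queued → 86.0759 μs.
Plus remaining 16000 bits of current packet: 3.37553 μs.
Queuing delay = 89.5 μs.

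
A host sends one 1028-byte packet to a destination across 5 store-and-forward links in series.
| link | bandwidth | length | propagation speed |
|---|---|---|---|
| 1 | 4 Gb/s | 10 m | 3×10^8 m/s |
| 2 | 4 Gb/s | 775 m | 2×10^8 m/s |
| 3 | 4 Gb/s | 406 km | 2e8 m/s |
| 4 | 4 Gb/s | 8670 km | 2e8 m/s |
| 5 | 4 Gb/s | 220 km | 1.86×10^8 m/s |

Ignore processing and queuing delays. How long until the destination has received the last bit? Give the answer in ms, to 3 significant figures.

L = 1028 × 8 = 8224 bits.
Transmission delay per hop = L/R = 8224/4000000000 = 0.002056 ms; 5 hops → 0.01028 ms.
Propagation delays (d/s per hop): 3.33333e-05, 0.003875, 2.03, 43.35, 1.1828 ms; sum = 46.5667 ms.
End-to-end = 46.6 ms.

46.6 ms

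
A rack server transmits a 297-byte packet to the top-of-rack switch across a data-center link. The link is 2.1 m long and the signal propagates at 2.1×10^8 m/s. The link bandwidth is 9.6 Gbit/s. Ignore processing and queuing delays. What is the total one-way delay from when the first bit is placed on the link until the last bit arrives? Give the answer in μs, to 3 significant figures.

L = 297 × 8 = 2376 bits.
Transmission delay = L/R = 2376 / 9600000000 = 0.2475 μs.
Propagation delay = d/s = 2.1 m / 210000000 m/s = 0.01 μs.
Total = 0.258 μs.

0.258 μs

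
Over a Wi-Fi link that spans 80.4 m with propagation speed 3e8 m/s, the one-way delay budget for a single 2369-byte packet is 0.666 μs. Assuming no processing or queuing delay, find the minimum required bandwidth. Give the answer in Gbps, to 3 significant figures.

L = 18952 bits.
Propagation delay = 80.4 / 300000000 = 0.268 μs.
Transmission budget = 0.666 − 0.268 = 0.398 μs.
R ≥ L / t_tx = 18952 bits / 3.98e-07 s = 47.6 Gbps.

47.6 Gbps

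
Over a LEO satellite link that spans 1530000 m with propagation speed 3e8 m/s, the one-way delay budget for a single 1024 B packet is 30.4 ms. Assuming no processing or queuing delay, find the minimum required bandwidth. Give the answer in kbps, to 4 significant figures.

L = 8192 bits.
Propagation delay = 1530000 / 300000000 = 5.1 ms.
Transmission budget = 30.4 − 5.1 = 25.3 ms.
R ≥ L / t_tx = 8192 bits / 0.0253 s = 323.8 kbps.

323.8 kbps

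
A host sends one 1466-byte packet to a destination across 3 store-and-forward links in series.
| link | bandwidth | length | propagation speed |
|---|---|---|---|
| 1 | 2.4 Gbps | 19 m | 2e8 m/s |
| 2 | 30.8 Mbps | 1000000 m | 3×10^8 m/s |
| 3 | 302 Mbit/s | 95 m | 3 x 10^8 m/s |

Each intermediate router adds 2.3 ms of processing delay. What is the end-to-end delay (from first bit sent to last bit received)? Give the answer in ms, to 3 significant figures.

8.36 ms

L = 1466 × 8 = 11728 bits.
Transmission delays (L/R per hop): 0.00488667, 0.380779, 0.0388344 ms; sum = 0.4245 ms.
Propagation delays (d/s per hop): 9.5e-05, 3.33333, 0.000316667 ms; sum = 3.33375 ms.
Processing at 2 router(s): 2 × 2.3 ms = 4.6 ms.
End-to-end = 8.36 ms.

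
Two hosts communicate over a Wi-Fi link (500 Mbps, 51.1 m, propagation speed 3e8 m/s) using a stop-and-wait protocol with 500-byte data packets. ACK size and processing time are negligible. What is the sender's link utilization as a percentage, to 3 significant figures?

95.9 %

t_tx = L/R = 4000/500000000 = 8e-06 s.
t_prop = 51.1/300000000 = 1.70333e-07 s; RTT = 3.40667e-07 s.
Cycle = t_tx + RTT = 8.34067e-06 s.
Utilization = t_tx / cycle = 8e-06/8.34067e-06 = 95.9 %.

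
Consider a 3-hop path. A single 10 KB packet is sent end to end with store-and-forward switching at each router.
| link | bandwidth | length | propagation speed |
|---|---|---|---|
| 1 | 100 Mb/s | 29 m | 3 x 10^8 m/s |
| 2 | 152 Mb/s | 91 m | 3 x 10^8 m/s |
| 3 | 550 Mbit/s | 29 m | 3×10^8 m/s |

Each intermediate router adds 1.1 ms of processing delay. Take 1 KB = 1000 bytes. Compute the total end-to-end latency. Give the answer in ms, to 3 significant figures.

L = 80000 bits.
Transmission delays (L/R per hop): 0.8, 0.526316, 0.145455 ms; sum = 1.47177 ms.
Propagation delays (d/s per hop): 9.66667e-05, 0.000303333, 9.66667e-05 ms; sum = 0.000496667 ms.
Processing at 2 router(s): 2 × 1.1 ms = 2.2 ms.
End-to-end = 3.67 ms.

3.67 ms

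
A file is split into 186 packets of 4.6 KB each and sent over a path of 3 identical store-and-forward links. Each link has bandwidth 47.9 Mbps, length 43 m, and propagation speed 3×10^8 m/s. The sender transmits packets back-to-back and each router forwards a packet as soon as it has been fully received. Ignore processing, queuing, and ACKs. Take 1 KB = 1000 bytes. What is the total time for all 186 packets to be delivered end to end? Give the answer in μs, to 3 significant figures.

Per-hop transmission t_tx = L/R = 36800/47900000 = 768.267 μs.
Per-hop propagation t_prop = 43/300000000 = 0.143333 μs.
Pipeline fill: first packet needs 3·t_tx to clear all hops; remaining 185 packets each add one t_tx.
Total = (3+186-1)·t_tx + 3·t_prop = 188·768.267 + 3·0.143333 = 144000 μs.

144000 μs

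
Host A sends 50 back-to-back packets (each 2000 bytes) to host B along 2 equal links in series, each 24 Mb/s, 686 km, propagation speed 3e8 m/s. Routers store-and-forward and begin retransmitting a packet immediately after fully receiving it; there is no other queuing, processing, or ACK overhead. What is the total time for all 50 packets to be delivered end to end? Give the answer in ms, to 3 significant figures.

Per-hop transmission t_tx = L/R = 16000/24000000 = 0.666667 ms.
Per-hop propagation t_prop = 686000/300000000 = 2.28667 ms.
Pipeline fill: first packet needs 2·t_tx to clear all hops; remaining 49 packets each add one t_tx.
Total = (2+50-1)·t_tx + 2·t_prop = 51·0.666667 + 2·2.28667 = 38.6 ms.

38.6 ms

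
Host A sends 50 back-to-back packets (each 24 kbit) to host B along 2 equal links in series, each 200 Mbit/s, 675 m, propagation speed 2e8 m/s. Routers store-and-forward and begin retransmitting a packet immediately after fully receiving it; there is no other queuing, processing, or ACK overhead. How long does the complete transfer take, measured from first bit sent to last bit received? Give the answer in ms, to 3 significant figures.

Per-hop transmission t_tx = L/R = 24000/200000000 = 0.12 ms.
Per-hop propagation t_prop = 675/200000000 = 0.003375 ms.
Pipeline fill: first packet needs 2·t_tx to clear all hops; remaining 49 packets each add one t_tx.
Total = (2+50-1)·t_tx + 2·t_prop = 51·0.12 + 2·0.003375 = 6.13 ms.

6.13 ms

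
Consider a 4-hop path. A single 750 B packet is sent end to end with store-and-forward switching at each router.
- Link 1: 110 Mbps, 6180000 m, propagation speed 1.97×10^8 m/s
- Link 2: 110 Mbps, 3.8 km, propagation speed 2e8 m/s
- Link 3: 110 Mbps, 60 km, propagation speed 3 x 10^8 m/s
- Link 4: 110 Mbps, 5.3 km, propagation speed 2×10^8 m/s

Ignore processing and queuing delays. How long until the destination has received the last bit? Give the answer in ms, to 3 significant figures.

L = 750 × 8 = 6000 bits.
Transmission delay per hop = L/R = 6000/110000000 = 0.0545455 ms; 4 hops → 0.218182 ms.
Propagation delays (d/s per hop): 31.3706, 0.019, 0.2, 0.0265 ms; sum = 31.6161 ms.
End-to-end = 31.8 ms.

31.8 ms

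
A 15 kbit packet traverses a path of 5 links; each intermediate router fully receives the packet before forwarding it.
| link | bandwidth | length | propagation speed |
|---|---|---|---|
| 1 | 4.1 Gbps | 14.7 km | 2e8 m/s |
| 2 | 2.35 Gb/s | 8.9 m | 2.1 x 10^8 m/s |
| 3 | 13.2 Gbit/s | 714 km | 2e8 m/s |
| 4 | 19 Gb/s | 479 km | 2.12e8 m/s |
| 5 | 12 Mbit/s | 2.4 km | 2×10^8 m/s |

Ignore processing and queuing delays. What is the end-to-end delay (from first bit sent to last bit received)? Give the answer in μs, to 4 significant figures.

L = 15000 bits.
Transmission delays (L/R per hop): 3.65854, 6.38298, 1.13636, 0.789474, 1250 μs; sum = 1261.97 μs.
Propagation delays (d/s per hop): 73.5, 0.042381, 3570, 2259.43, 12 μs; sum = 5914.98 μs.
End-to-end = 7177 μs.

7177 μs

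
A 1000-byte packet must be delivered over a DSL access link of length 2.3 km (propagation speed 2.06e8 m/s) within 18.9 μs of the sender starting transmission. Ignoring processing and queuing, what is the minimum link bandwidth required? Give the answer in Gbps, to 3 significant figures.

1.03 Gbps

L = 8000 bits.
Propagation delay = 2300 / 206000000 = 11.165 μs.
Transmission budget = 18.9 − 11.165 = 7.73495 μs.
R ≥ L / t_tx = 8000 bits / 7.73495e-06 s = 1.03 Gbps.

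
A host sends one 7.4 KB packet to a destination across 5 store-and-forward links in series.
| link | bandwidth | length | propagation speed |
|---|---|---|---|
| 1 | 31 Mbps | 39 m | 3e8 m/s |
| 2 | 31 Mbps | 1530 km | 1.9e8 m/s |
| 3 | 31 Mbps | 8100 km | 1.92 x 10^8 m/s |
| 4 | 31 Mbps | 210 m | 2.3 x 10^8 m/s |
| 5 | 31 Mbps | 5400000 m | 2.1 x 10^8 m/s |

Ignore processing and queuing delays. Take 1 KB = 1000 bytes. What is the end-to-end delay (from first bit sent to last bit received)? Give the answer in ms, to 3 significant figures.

L = 59200 bits.
Transmission delay per hop = L/R = 59200/31000000 = 1.90968 ms; 5 hops → 9.54839 ms.
Propagation delays (d/s per hop): 0.00013, 8.05263, 42.1875, 0.000913043, 25.7143 ms; sum = 75.9555 ms.
End-to-end = 85.5 ms.

85.5 ms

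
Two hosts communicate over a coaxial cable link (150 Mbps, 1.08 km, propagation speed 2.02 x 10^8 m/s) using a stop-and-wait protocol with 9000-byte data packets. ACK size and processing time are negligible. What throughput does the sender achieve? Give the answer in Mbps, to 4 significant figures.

146.7 Mbps

t_tx = L/R = 72000/150000000 = 0.00048 s.
t_prop = 1080/202000000 = 5.34653e-06 s; RTT = 1.06931e-05 s.
Cycle = t_tx + RTT = 0.000490693 s.
Throughput = L / cycle = 72000 / 0.000490693 = 146.7 Mbps.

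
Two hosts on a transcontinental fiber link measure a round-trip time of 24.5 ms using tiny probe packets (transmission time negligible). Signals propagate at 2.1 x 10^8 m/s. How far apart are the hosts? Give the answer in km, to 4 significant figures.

One-way propagation = RTT/2 = 12.25 ms.
d = s × t = 210000000 × 0.01225 = 2573 km.

2573 km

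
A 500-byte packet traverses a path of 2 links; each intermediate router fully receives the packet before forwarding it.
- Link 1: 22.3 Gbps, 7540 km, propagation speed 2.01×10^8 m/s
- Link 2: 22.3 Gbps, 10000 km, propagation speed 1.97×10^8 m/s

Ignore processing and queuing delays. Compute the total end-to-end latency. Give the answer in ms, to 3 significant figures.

L = 500 × 8 = 4000 bits.
Transmission delay per hop = L/R = 4000/22300000000 = 0.000179372 ms; 2 hops → 0.000358744 ms.
Propagation delays (d/s per hop): 37.5124, 50.7614 ms; sum = 88.2739 ms.
End-to-end = 88.3 ms.

88.3 ms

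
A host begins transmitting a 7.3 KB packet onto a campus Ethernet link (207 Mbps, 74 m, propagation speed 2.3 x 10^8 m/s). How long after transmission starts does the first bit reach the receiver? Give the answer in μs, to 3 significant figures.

First bit experiences only propagation delay: d/s = 74/2.3e+08 = 0.322 μs.

0.322 μs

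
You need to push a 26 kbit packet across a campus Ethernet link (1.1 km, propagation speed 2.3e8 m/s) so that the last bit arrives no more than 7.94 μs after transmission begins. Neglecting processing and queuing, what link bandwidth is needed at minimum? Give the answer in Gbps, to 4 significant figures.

Propagation delay = 1100 / 2.3e+08 = 4.78261 μs.
Transmission budget = 7.94 − 4.78261 = 3.15739 μs.
R ≥ L / t_tx = 26000 bits / 3.15739e-06 s = 8.235 Gbps.

8.235 Gbps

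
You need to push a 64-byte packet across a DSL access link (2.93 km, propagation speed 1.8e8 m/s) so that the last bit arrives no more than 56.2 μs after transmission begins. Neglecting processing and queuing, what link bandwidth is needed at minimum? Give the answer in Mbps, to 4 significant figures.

L = 512 bits.
Propagation delay = 2930 / 180000000 = 16.2778 μs.
Transmission budget = 56.2 − 16.2778 = 39.9222 μs.
R ≥ L / t_tx = 512 bits / 3.99222e-05 s = 12.82 Mbps.

12.82 Mbps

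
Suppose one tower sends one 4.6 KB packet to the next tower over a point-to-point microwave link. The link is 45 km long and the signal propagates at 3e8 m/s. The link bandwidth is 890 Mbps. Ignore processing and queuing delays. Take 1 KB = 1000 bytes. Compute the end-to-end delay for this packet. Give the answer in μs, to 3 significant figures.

191 μs

L = 36800 bits.
Transmission delay = L/R = 36800 / 890000000 = 41.3483 μs.
Propagation delay = d/s = 45000 m / 300000000 m/s = 150 μs.
Total = 191 μs.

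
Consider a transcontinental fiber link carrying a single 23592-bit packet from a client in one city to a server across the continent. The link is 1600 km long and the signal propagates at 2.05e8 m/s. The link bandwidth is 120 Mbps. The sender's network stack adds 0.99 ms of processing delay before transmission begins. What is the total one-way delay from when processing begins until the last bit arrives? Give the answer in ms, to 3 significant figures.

Transmission delay = L/R = 23592 / 120000000 = 0.1966 ms.
Propagation delay = d/s = 1600000 m / 2.05e+08 m/s = 7.80488 ms.
Plus processing delay 0.99 ms = 0.99 ms.
Total = 8.99 ms.

8.99 ms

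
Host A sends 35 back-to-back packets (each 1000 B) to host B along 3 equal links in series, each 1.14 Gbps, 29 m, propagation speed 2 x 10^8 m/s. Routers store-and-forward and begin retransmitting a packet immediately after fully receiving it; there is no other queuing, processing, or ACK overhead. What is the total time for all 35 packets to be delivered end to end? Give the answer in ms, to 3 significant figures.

0.260 ms

Per-hop transmission t_tx = L/R = 8000/1140000000 = 0.00701754 ms.
Per-hop propagation t_prop = 29/200000000 = 0.000145 ms.
Pipeline fill: first packet needs 3·t_tx to clear all hops; remaining 34 packets each add one t_tx.
Total = (3+35-1)·t_tx + 3·t_prop = 37·0.00701754 + 3·0.000145 = 0.260 ms.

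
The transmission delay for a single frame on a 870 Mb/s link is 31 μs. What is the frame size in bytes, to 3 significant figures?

L = R × t_tx = 870000000 b/s × 3.1e-05 s = 26970 bits.
In bytes: 26970 / 8 = 3370 bytes.

3370 bytes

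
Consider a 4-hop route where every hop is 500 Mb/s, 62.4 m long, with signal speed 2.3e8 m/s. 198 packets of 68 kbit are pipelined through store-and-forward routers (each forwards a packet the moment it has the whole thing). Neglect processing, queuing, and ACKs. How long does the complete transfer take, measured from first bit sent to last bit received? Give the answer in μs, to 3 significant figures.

27300 μs

Per-hop transmission t_tx = L/R = 68000/500000000 = 136 μs.
Per-hop propagation t_prop = 62.4/2.3e+08 = 0.271304 μs.
Pipeline fill: first packet needs 4·t_tx to clear all hops; remaining 197 packets each add one t_tx.
Total = (4+198-1)·t_tx + 4·t_prop = 201·136 + 4·0.271304 = 27300 μs.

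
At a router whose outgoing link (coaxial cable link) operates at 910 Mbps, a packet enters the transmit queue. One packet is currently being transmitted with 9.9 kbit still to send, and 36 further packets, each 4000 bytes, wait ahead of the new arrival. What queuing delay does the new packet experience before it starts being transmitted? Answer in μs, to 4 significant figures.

1277 μs

Each queued packet: L/R = 32000/910000000 = 35.1648 μs.
36 queued → 1265.93 μs.
Plus remaining 9900 bits of current packet: 10.8791 μs.
Queuing delay = 1277 μs.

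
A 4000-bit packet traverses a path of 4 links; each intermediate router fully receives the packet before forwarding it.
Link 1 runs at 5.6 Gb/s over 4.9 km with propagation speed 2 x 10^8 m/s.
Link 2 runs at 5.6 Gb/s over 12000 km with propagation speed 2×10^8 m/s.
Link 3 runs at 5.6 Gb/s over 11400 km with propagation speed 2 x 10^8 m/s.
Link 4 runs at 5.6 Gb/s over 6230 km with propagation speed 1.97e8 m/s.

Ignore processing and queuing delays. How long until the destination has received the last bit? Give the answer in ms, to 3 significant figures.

149 ms

Transmission delay per hop = L/R = 4000/5600000000 = 0.000714286 ms; 4 hops → 0.00285714 ms.
Propagation delays (d/s per hop): 0.0245, 60, 57, 31.6244 ms; sum = 148.649 ms.
End-to-end = 149 ms.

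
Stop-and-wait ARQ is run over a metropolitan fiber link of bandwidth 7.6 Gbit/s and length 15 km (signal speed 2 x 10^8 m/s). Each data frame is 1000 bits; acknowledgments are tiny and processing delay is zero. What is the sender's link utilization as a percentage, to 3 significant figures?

t_tx = L/R = 1000/7600000000 = 1.31579e-07 s.
t_prop = 15000/200000000 = 7.5e-05 s; RTT = 0.00015 s.
Cycle = t_tx + RTT = 0.000150132 s.
Utilization = t_tx / cycle = 1.31579e-07/0.000150132 = 0.0876 %.

0.0876 %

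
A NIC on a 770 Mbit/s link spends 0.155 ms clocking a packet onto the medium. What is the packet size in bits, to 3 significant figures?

L = R × t_tx = 770000000 b/s × 0.000155 s = 119350 bits.

119000 bits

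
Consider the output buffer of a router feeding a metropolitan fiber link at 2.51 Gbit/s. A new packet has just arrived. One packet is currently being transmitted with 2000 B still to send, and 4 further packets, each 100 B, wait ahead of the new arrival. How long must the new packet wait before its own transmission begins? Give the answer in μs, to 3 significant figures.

Each queued packet: L/R = 800/2510000000 = 0.318725 μs.
4 queued → 1.2749 μs.
Plus remaining 16000 bits of current packet: 6.3745 μs.
Queuing delay = 7.65 μs.

7.65 μs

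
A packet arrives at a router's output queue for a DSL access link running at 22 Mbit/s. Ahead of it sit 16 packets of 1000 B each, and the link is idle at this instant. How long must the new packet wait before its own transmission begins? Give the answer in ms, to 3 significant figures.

5.82 ms

Each queued packet: L/R = 8000/22000000 = 0.363636 ms.
16 queued → 5.81818 ms.
Queuing delay = 5.82 ms.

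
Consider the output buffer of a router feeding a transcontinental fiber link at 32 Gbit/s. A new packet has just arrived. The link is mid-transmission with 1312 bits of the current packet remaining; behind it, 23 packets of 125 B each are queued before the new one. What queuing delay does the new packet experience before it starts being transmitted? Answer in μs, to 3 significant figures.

0.760 μs

Each queued packet: L/R = 1000/32000000000 = 0.03125 μs.
23 queued → 0.71875 μs.
Plus remaining 1312 bits of current packet: 0.041 μs.
Queuing delay = 0.760 μs.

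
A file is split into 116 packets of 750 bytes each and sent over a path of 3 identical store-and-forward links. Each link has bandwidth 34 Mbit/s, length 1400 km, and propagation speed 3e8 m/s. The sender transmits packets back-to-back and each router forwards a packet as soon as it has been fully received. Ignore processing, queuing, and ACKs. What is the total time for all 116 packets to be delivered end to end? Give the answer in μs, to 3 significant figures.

34800 μs

Per-hop transmission t_tx = L/R = 6000/34000000 = 176.471 μs.
Per-hop propagation t_prop = 1400000/300000000 = 4666.67 μs.
Pipeline fill: first packet needs 3·t_tx to clear all hops; remaining 115 packets each add one t_tx.
Total = (3+116-1)·t_tx + 3·t_prop = 118·176.471 + 3·4666.67 = 34800 μs.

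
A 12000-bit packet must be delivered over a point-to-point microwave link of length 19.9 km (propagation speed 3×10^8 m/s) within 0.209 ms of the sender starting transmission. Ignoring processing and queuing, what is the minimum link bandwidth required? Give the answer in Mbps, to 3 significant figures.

Propagation delay = 19900 / 300000000 = 0.0663333 ms.
Transmission budget = 0.209 − 0.0663333 = 0.142667 ms.
R ≥ L / t_tx = 12000 bits / 0.000142667 s = 84.1 Mbps.

84.1 Mbps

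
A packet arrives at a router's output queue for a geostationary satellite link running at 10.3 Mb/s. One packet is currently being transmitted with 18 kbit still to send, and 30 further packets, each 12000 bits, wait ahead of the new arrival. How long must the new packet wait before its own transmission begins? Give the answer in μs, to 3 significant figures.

Each queued packet: L/R = 12000/10300000 = 1165.05 μs.
30 queued → 34951.5 μs.
Plus remaining 18000 bits of current packet: 1747.57 μs.
Queuing delay = 36700 μs.

36700 μs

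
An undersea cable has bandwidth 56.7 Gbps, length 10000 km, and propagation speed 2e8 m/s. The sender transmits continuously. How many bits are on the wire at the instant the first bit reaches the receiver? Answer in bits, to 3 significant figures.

2840000000 bits

Propagation delay = 10000000 / 200000000 = 0.05 s.
BDP = R × t_prop = 56700000000 × 0.05 = 2835000000 bits.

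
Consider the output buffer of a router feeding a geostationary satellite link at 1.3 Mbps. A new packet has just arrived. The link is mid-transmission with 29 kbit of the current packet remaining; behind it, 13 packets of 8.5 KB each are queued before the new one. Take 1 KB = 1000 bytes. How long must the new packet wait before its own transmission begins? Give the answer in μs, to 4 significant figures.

702300 μs

Each queued packet: L/R = 68000/1300000 = 52307.7 μs.
13 queued → 680000 μs.
Plus remaining 29000 bits of current packet: 22307.7 μs.
Queuing delay = 702300 μs.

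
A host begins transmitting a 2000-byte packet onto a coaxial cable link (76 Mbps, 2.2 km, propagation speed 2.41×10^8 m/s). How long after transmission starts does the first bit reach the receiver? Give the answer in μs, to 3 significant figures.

9.13 μs

First bit experiences only propagation delay: d/s = 2200/241000000 = 9.13 μs.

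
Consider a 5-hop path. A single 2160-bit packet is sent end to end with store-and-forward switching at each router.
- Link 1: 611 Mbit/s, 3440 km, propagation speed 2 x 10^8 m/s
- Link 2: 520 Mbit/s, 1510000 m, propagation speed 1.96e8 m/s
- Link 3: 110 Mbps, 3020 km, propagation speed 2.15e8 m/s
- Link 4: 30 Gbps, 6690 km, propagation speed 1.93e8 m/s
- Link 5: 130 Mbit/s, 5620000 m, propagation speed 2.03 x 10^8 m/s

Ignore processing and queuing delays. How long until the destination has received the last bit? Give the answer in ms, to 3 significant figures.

101 ms

Transmission delays (L/R per hop): 0.00353519, 0.00415385, 0.0196364, 7.2e-05, 0.0166154 ms; sum = 0.0440128 ms.
Propagation delays (d/s per hop): 17.2, 7.70408, 14.0465, 34.6632, 27.6847 ms; sum = 101.299 ms.
End-to-end = 101 ms.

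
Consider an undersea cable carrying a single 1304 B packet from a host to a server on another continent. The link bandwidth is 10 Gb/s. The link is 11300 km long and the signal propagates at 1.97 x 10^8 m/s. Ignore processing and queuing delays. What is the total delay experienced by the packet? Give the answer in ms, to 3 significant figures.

L = 1304 × 8 = 10432 bits.
Transmission delay = L/R = 10432 / 10000000000 = 0.0010432 ms.
Propagation delay = d/s = 11300000 m / 197000000 m/s = 57.3604 ms.
Total = 57.4 ms.

57.4 ms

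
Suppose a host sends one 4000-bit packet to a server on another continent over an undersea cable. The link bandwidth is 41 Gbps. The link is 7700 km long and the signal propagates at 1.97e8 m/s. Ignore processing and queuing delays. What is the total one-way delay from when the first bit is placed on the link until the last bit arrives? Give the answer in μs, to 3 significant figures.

Transmission delay = L/R = 4000 / 41000000000 = 0.097561 μs.
Propagation delay = d/s = 7700000 m / 197000000 m/s = 39086.3 μs.
Total = 39100 μs.

39100 μs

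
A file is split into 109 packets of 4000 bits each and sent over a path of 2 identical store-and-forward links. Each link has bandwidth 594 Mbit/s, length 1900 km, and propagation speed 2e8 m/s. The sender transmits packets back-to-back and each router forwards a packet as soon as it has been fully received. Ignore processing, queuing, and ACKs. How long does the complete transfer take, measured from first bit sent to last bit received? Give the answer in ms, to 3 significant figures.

Per-hop transmission t_tx = L/R = 4000/594000000 = 0.00673401 ms.
Per-hop propagation t_prop = 1900000/200000000 = 9.5 ms.
Pipeline fill: first packet needs 2·t_tx to clear all hops; remaining 108 packets each add one t_tx.
Total = (2+109-1)·t_tx + 2·t_prop = 110·0.00673401 + 2·9.5 = 19.7 ms.

19.7 ms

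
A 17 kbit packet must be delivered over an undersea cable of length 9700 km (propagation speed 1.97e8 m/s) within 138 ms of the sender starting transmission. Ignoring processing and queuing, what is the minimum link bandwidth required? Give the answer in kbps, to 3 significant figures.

192 kbps

Propagation delay = 9700000 / 197000000 = 49.2386 ms.
Transmission budget = 138 − 49.2386 = 88.7614 ms.
R ≥ L / t_tx = 17000 bits / 0.0887614 s = 192 kbps.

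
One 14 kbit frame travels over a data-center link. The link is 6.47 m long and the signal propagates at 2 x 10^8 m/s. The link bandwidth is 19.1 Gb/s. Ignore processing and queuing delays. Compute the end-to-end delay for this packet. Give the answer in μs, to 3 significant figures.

0.765 μs

L = 14000 bits.
Transmission delay = L/R = 14000 / 19100000000 = 0.732984 μs.
Propagation delay = d/s = 6.47 m / 200000000 m/s = 0.03235 μs.
Total = 0.765 μs.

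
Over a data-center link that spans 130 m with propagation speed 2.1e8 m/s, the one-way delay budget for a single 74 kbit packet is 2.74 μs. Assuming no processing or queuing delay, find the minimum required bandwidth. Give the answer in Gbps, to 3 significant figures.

34.9 Gbps

Propagation delay = 130 / 210000000 = 0.619048 μs.
Transmission budget = 2.74 − 0.619048 = 2.12095 μs.
R ≥ L / t_tx = 74000 bits / 2.12095e-06 s = 34.9 Gbps.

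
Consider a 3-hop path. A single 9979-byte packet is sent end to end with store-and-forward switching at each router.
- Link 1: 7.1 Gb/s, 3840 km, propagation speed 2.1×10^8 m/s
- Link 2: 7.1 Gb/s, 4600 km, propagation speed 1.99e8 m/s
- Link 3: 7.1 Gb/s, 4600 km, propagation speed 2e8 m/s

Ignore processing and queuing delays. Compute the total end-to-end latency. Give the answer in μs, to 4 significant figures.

L = 9979 × 8 = 79832 bits.
Transmission delay per hop = L/R = 79832/7100000000 = 11.2439 μs; 3 hops → 33.7318 μs.
Propagation delays (d/s per hop): 18285.7, 23115.6, 23000 μs; sum = 64401.3 μs.
End-to-end = 64440 μs.

64440 μs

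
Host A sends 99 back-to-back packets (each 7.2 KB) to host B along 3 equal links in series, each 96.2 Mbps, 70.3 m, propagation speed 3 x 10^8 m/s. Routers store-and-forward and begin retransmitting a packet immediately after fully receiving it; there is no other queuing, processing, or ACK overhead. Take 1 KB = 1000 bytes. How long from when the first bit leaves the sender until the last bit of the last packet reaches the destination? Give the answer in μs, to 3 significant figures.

60500 μs

Per-hop transmission t_tx = L/R = 57600/96200000 = 598.753 μs.
Per-hop propagation t_prop = 70.3/300000000 = 0.234333 μs.
Pipeline fill: first packet needs 3·t_tx to clear all hops; remaining 98 packets each add one t_tx.
Total = (3+99-1)·t_tx + 3·t_prop = 101·598.753 + 3·0.234333 = 60500 μs.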